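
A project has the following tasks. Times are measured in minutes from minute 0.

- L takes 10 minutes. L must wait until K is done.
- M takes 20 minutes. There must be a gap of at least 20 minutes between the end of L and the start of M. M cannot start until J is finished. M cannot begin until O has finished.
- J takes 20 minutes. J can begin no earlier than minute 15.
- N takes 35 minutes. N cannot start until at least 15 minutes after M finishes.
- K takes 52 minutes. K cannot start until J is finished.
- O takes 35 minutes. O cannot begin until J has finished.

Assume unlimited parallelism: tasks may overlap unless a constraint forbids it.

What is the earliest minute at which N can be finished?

J waits on its own release at minute 15, so it starts at minute 15 and finishes at 15 + 20 = minute 35.
O waits on J (finishes minute 35), so it starts at minute 35 and finishes at 35 + 35 = minute 70.
After J (finishes minute 35), K can start at minute 35 and finishes at minute 87.
L waits on K (finishes minute 87), so it starts at minute 87 and finishes at 87 + 10 = minute 97.
M has to wait for L (finishes minute 97, plus 20-minute gap → minute 117); J (finishes minute 35); O (finishes minute 70). The latest of these is minute 117, so M runs minute 117 to 117 + 20 = minute 137.
N waits on M (finishes minute 137, plus 15-minute gap → minute 152), so it starts at minute 152 and finishes at 152 + 35 = minute 187.

187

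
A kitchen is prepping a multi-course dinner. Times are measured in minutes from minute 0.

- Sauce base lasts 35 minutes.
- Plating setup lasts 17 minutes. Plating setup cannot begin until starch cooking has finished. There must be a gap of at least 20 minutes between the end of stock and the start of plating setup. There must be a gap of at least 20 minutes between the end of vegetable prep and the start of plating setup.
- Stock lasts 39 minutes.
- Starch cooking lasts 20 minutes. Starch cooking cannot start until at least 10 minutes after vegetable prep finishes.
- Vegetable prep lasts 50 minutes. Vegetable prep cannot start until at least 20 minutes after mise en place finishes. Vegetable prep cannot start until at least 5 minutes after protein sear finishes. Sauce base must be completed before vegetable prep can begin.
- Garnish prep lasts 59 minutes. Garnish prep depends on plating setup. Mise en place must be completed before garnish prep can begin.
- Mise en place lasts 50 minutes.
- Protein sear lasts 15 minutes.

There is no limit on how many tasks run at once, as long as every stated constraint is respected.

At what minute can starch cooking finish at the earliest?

Nothing blocks protein sear, so it runs from minute 0 to minute 15.
Sauce base has no prerequisites, so it starts at minute 0 and finishes at minute 35.
Mise en place has no prerequisites, so it starts at minute 0 and finishes at minute 50.
Vegetable prep cannot start until mise en place (finishes minute 50, plus 20-minute gap → minute 70); protein sear (finishes minute 15, plus 5-minute gap → minute 20); sauce base (finishes minute 35). The controlling bound is minute 70, so vegetable prep finishes at 70 + 50 = minute 120.
After vegetable prep (finishes minute 120, plus 10-minute gap → minute 130), starch cooking can start at minute 130 and finishes at minute 150.

150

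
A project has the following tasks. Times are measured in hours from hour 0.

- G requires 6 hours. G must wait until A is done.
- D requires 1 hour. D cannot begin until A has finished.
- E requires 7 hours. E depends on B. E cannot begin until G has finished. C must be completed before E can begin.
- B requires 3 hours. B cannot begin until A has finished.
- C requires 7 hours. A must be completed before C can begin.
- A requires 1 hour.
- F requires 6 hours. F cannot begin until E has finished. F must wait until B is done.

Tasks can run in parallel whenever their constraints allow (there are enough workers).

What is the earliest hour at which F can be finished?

Nothing blocks A, so it runs from hour 0 to hour 1.
After A (finishes hour 1), G can start at hour 1 and finishes at hour 7.
C cannot begin until A (finishes hour 1). It runs from hour 1 to 1 + 7 = hour 8.
B cannot begin until A (finishes hour 1). It runs from hour 1 to 1 + 3 = hour 4.
E cannot start until B (finishes hour 4); G (finishes hour 7); C (finishes hour 8). The controlling bound is hour 8, so E finishes at 8 + 7 = hour 15.
For F: E (finishes hour 15); B (finishes hour 4). Taking the maximum gives a start of hour 15, and it finishes at 15 + 6 = hour 21.

21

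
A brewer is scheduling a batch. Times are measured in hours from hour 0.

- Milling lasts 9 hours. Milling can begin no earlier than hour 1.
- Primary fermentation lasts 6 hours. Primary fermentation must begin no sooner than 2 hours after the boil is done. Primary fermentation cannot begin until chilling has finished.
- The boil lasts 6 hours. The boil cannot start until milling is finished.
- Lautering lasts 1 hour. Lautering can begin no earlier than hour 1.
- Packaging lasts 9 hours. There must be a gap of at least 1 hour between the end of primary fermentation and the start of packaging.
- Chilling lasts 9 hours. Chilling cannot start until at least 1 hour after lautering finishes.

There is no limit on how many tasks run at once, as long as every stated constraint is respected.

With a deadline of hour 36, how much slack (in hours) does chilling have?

Lautering waits on its own release at hour 1, so it starts at hour 1 and finishes at 1 + 1 = hour 2.
Chilling waits on lautering (finishes hour 2, plus 1-hour gap → hour 3), so it starts at hour 3 and finishes at 3 + 9 = hour 12.

Working backward from the deadline:
Packaging has no dependents, so it just needs to finish by hour 36. Starting by 36 − 9 = hour 27 achieves that.
Primary fermentation has to be done before packaging (must start by hour 27, minus 1-hour gap → hour 26). That means finishing by hour 26, i.e. starting by 26 − 6 = hour 20.
Chilling has to be done before primary fermentation (must start by hour 20). That means finishing by hour 20, i.e. starting by 20 − 9 = hour 11.
So chilling can start as early as hour 3 and as late as hour 11, giving 11 − 3 = 8 hours of slack.

8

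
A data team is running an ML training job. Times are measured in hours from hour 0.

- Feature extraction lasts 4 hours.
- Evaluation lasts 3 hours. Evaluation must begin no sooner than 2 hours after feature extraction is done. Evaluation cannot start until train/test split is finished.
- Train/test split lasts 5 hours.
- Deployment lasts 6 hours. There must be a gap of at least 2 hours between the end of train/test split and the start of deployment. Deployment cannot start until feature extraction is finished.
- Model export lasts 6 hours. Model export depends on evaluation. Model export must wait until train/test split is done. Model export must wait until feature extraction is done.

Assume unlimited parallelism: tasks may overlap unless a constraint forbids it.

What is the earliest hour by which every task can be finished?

Nothing blocks train/test split, so it runs from hour 0 to hour 5.
Nothing blocks feature extraction, so it runs from hour 0 to hour 4.
Deployment cannot start until train/test split (finishes hour 5, plus 2-hour gap → hour 7); feature extraction (finishes hour 4). The controlling bound is hour 7, so deployment finishes at 7 + 6 = hour 13.
Evaluation cannot start until feature extraction (finishes hour 4, plus 2-hour gap → hour 6); train/test split (finishes hour 5). The controlling bound is hour 6, so evaluation finishes at 6 + 3 = hour 9.
For model export: evaluation (finishes hour 9); train/test split (finishes hour 5); feature extraction (finishes hour 4). Taking the maximum gives a start of hour 9, and it finishes at 9 + 6 = hour 15.
All tasks are finished once the last one completes. Finish times: Feature extraction at 4, Train/test split at 5, Evaluation at 9, Model export at 15, Deployment at 13. The latest is hour 15.

15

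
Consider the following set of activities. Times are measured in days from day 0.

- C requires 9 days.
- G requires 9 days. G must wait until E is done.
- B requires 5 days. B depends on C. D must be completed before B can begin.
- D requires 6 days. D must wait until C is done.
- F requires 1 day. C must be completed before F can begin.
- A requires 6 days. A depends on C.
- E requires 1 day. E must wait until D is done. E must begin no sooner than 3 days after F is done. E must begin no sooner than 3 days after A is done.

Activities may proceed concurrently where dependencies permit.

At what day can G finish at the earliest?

28

C has no prerequisites, so it starts at day 0 and finishes at day 9.
F waits on C (finishes day 9), so it starts at day 9 and finishes at 9 + 1 = day 10.
D waits on C (finishes day 9), so it starts at day 9 and finishes at 9 + 6 = day 15.
A waits on C (finishes day 9), so it starts at day 9 and finishes at 9 + 6 = day 15.
E has to wait for D (finishes day 15); F (finishes day 10, plus 3-day gap → day 13); A (finishes day 15, plus 3-day gap → day 18). The latest of these is day 18, so E runs day 18 to 18 + 1 = day 19.
After E (finishes day 19), G can start at day 19 and finishes at day 28.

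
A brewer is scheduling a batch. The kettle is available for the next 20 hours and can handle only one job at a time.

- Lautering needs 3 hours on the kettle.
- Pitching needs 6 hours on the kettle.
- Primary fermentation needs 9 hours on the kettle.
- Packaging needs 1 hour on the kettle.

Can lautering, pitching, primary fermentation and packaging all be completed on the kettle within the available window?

Running back to back, the jobs need 3 + 6 + 9 + 1 = 19 hours on the kettle.
Since 19 ≤ 20, they fit within the window.

Yes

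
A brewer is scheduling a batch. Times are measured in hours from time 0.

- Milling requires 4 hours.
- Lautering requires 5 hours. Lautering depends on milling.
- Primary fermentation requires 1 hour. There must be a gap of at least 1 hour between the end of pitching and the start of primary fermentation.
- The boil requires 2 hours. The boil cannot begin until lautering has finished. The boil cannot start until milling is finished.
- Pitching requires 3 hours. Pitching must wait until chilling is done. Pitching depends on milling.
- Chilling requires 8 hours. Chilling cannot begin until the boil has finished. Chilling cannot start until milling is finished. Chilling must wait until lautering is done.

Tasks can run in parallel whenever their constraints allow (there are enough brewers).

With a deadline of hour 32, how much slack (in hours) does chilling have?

8

Milling has no prerequisites, so it starts at hour 0 and finishes at hour 4.
Lautering waits on milling (finishes hour 4), so it starts at hour 4 and finishes at 4 + 5 = hour 9.
For the boil: lautering (finishes hour 9); milling (finishes hour 4). Taking the maximum gives a start of hour 9, and it finishes at 9 + 2 = hour 11.
For chilling: the boil (finishes hour 11); milling (finishes hour 4); lautering (finishes hour 9). Taking the maximum gives a start of hour 11, and it finishes at 11 + 8 = hour 19.

Working backward from the deadline:
Nothing follows primary fermentation; the deadline of hour 32 is its only limit. It must start by 32 − 1 = hour 31.
Pitching must finish before primary fermentation (must start by hour 31, minus 1-hour gap → hour 30). With a 3-hour duration, pitching must start by 30 − 3 = hour 27.
Since pitching (must start by hour 27) depends on it, chilling must finish by hour 27. Backing off its 8-hour duration gives a latest start of hour 19.
So chilling can start as early as hour 11 and as late as hour 19, giving 19 − 11 = 8 hours of slack.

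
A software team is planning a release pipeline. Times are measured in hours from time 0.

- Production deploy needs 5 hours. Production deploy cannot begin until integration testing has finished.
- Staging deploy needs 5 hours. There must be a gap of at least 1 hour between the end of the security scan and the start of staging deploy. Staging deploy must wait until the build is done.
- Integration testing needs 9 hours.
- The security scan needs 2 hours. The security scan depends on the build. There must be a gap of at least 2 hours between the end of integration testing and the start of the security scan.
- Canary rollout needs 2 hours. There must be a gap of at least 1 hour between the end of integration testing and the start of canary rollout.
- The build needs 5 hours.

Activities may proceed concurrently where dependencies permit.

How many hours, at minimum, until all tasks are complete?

Nothing blocks integration testing, so it runs from hour 0 to hour 9.
Production deploy cannot begin until integration testing (finishes hour 9). It runs from hour 9 to 9 + 5 = hour 14.
Canary rollout waits on integration testing (finishes hour 9, plus 1-hour gap → hour 10), so it starts at hour 10 and finishes at 10 + 2 = hour 12.
Nothing blocks the build, so it runs from hour 0 to hour 5.
The security scan has to wait for the build (finishes hour 5); integration testing (finishes hour 9, plus 2-hour gap → hour 11). The latest of these is hour 11, so the security scan runs hour 11 to 11 + 2 = hour 13.
Staging deploy needs all of the security scan (finishes hour 13, plus 1-hour gap → hour 14); the build (finishes hour 5). That puts its earliest start at hour 14; it finishes at 14 + 5 = hour 19.
All tasks are finished once the last one completes. Finish times: The build at 5, Integration testing at 9, The security scan at 13, Staging deploy at 19, Canary rollout at 12, Production deploy at 14. The latest is hour 19.

19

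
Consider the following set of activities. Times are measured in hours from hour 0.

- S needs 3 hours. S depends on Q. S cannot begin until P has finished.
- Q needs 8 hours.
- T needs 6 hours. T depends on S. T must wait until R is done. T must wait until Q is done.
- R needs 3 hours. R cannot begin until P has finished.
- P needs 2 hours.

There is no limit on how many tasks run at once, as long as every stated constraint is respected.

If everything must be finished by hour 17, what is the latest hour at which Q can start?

Nothing follows T; the deadline of hour 17 is its only limit. It must start by 17 − 6 = hour 11.
Since T (must start by hour 11) depends on it, S must finish by hour 11. Backing off its 3-hour duration gives a latest start of hour 8.
Q must finish in time for S (must start by hour 8); T (must start by hour 11). The tightest is hour 8, so Q must start by 8 − 8 = hour 0.

0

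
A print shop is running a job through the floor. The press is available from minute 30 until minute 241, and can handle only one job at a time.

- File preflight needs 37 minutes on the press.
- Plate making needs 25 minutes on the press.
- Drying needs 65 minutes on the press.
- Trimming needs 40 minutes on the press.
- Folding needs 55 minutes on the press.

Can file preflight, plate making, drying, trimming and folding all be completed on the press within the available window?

No

The press window is 241 − 30 = 211 minutes.
Running back to back, the jobs need 37 + 25 + 65 + 40 + 55 = 222 minutes on the press.
Since 222 > 211, they cannot all fit.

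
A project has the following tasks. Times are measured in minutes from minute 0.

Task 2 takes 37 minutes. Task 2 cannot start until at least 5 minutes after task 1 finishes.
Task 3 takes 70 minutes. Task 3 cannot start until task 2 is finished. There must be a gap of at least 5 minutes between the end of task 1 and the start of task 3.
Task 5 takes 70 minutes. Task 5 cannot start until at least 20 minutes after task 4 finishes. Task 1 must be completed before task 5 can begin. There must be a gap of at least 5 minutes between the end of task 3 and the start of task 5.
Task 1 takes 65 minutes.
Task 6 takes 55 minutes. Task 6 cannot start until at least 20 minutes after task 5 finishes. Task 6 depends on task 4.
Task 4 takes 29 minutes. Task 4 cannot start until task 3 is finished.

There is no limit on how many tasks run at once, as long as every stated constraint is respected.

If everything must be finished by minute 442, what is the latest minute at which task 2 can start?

Nothing follows task 6; the deadline of minute 442 is its only limit. It must start by 442 − 55 = minute 387.
Task 5 has to be done before task 6 (must start by minute 387, minus 20-minute gap → minute 367). That means finishing by minute 367, i.e. starting by 367 − 70 = minute 297.
Task 4 has several dependents: task 5 (must start by minute 297, minus 20-minute gap → minute 277); task 6 (must start by minute 387). The earliest of those limits is minute 277, so task 4 must start by 277 − 29 = minute 248.
Task 3 must finish in time for task 4 (must start by minute 248); task 5 (must start by minute 297, minus 5-minute gap → minute 292). The tightest is minute 248, so task 3 must start by 248 − 70 = minute 178.
Task 2 must finish before task 3 (must start by minute 178). With a 37-minute duration, task 2 must start by 178 − 37 = minute 141.

141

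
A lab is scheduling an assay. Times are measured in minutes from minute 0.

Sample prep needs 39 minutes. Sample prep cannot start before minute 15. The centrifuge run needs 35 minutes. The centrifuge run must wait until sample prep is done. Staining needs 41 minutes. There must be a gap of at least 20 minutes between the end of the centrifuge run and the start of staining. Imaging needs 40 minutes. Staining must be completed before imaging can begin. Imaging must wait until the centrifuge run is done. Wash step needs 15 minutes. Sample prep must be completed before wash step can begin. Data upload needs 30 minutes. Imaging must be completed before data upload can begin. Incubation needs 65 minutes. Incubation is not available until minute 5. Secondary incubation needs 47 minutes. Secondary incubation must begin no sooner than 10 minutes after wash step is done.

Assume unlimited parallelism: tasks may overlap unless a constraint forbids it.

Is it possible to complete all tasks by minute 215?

After its own release at minute 5, incubation can start at minute 5 and finishes at minute 70.
Sample prep waits on its own release at minute 15, so it starts at minute 15 and finishes at 15 + 39 = minute 54.
Wash step cannot begin until sample prep (finishes minute 54). It runs from minute 54 to 54 + 15 = minute 69.
After wash step (finishes minute 69, plus 10-minute gap → minute 79), secondary incubation can start at minute 79 and finishes at minute 126.
The centrifuge run waits on sample prep (finishes minute 54), so it starts at minute 54 and finishes at 54 + 35 = minute 89.
Staining waits on the centrifuge run (finishes minute 89, plus 20-minute gap → minute 109), so it starts at minute 109 and finishes at 109 + 41 = minute 150.
Imaging needs all of staining (finishes minute 150); the centrifuge run (finishes minute 89). That puts its earliest start at minute 150; it finishes at 150 + 40 = minute 190.
Data upload waits on imaging (finishes minute 190), so it starts at minute 190 and finishes at 190 + 30 = minute 220.
The earliest everything can be done is minute 220, which is after the deadline of 215, so it is not possible.

No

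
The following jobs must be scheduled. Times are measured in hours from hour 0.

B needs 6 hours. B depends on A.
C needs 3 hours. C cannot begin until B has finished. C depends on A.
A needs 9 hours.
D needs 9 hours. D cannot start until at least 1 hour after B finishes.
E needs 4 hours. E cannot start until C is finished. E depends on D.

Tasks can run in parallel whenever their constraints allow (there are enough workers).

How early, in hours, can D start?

16

A can start immediately at hour 0; it finishes at hour 9.
B waits on A (finishes hour 9), so it starts at hour 9 and finishes at 9 + 6 = hour 15.
D waits on B (finishes hour 15, plus 1-hour gap → hour 16), so the earliest it can start is hour 16.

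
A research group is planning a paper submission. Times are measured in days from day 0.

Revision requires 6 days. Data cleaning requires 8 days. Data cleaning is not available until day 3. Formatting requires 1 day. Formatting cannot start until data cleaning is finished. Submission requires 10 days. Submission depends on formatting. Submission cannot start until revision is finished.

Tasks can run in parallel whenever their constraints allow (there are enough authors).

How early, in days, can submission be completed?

Nothing blocks revision, so it runs from day 0 to day 6.
Data cleaning cannot begin until its own release at day 3. It runs from day 3 to 3 + 8 = day 11.
After data cleaning (finishes day 11), formatting can start at day 11 and finishes at day 12.
Submission has to wait for formatting (finishes day 12); revision (finishes day 6). The latest of these is day 12, so submission runs day 12 to 12 + 10 = day 22.

22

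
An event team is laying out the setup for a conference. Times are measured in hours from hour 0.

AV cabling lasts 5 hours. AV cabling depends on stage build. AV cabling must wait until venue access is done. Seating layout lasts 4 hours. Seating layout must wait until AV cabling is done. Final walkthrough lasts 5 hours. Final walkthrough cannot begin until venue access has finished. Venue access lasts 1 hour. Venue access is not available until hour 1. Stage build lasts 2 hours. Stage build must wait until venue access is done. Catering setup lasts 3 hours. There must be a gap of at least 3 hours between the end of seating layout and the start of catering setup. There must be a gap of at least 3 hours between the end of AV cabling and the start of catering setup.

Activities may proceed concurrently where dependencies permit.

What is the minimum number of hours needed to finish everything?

Venue access cannot begin until its own release at hour 1. It runs from hour 1 to 1 + 1 = hour 2.
After venue access (finishes hour 2), final walkthrough can start at hour 2 and finishes at hour 7.
Stage build waits on venue access (finishes hour 2), so it starts at hour 2 and finishes at 2 + 2 = hour 4.
AV cabling cannot start until stage build (finishes hour 4); venue access (finishes hour 2). The controlling bound is hour 4, so AV cabling finishes at 4 + 5 = hour 9.
Seating layout cannot begin until AV cabling (finishes hour 9). It runs from hour 9 to 9 + 4 = hour 13.
Catering setup has to wait for seating layout (finishes hour 13, plus 3-hour gap → hour 16); AV cabling (finishes hour 9, plus 3-hour gap → hour 12). The latest of these is hour 16, so catering setup runs hour 16 to 16 + 3 = hour 19.
All tasks are finished once the last one completes. Finish times: Venue access at 2, Stage build at 4, AV cabling at 9, Seating layout at 13, Catering setup at 19, Final walkthrough at 7. The latest is hour 19.

19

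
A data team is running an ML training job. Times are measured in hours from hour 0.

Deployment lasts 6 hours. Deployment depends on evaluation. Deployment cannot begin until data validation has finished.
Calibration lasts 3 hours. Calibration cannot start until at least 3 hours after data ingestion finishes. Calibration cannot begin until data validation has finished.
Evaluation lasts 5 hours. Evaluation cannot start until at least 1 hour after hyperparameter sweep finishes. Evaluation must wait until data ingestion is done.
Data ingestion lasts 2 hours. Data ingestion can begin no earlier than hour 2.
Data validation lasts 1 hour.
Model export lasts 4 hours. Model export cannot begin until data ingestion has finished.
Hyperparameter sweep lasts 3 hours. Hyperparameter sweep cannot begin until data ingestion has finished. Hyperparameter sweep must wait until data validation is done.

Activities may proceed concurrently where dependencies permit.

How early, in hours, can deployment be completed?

19

Data validation can start immediately at hour 0; it finishes at hour 1.
Data ingestion waits on its own release at hour 2, so it starts at hour 2 and finishes at 2 + 2 = hour 4.
Hyperparameter sweep has to wait for data ingestion (finishes hour 4); data validation (finishes hour 1). The latest of these is hour 4, so hyperparameter sweep runs hour 4 to 4 + 3 = hour 7.
Evaluation cannot start until hyperparameter sweep (finishes hour 7, plus 1-hour gap → hour 8); data ingestion (finishes hour 4). The controlling bound is hour 8, so evaluation finishes at 8 + 5 = hour 13.
Deployment cannot start until evaluation (finishes hour 13); data validation (finishes hour 1). The controlling bound is hour 13, so deployment finishes at 13 + 6 = hour 19.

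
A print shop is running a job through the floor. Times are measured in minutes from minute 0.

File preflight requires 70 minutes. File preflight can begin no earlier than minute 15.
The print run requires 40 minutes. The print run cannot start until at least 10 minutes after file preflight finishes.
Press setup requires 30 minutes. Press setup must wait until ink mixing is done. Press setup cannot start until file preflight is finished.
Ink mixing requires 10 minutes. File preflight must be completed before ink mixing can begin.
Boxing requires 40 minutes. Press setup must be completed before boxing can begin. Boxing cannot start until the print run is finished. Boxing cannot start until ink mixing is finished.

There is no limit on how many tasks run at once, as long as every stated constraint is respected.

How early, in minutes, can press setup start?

95

File preflight waits on its own release at minute 15, so it starts at minute 15 and finishes at 15 + 70 = minute 85.
Ink mixing cannot begin until file preflight (finishes minute 85). It runs from minute 85 to 85 + 10 = minute 95.
Press setup waits on ink mixing (finishes minute 95); file preflight (finishes minute 85). The latest of these is minute 95, which is the earliest press setup can start.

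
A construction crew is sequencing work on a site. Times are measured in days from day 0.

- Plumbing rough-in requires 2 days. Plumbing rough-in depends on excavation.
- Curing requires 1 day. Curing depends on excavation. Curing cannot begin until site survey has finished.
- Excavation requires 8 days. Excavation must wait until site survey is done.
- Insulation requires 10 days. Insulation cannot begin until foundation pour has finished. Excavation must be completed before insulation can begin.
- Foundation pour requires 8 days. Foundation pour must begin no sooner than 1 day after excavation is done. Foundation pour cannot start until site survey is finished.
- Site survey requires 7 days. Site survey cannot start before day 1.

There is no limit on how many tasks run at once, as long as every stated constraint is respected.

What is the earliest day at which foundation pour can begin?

Site survey waits on its own release at day 1, so it starts at day 1 and finishes at 1 + 7 = day 8.
After site survey (finishes day 8), excavation can start at day 8 and finishes at day 16.
Foundation pour waits on excavation (finishes day 16, plus 1-day gap → day 17); site survey (finishes day 8). The latest of these is day 17, which is the earliest foundation pour can start.

17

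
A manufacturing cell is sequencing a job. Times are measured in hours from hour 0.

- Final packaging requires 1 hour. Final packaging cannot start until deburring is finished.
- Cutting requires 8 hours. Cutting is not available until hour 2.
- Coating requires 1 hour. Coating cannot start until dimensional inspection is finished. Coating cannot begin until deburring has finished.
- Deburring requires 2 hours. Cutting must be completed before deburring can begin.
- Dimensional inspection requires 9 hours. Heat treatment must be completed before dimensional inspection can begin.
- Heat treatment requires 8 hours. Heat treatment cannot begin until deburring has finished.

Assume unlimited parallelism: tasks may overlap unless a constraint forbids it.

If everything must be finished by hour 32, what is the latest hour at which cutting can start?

4

Nothing follows coating; the deadline of hour 32 is its only limit. It must start by 32 − 1 = hour 31.
Dimensional inspection feeds into coating (must start by hour 31); so dimensional inspection must finish by hour 31 and therefore start by hour 22.
Heat treatment has to be done before dimensional inspection (must start by hour 22). That means finishing by hour 22, i.e. starting by 22 − 8 = hour 14.
Final packaging has no dependents, so it just needs to finish by hour 32. Starting by 32 − 1 = hour 31 achieves that.
For deburring: heat treatment (must start by hour 14); coating (must start by hour 31); final packaging (must start by hour 31). The most restrictive is hour 14; with a 2-hour duration, deburring must start by hour 12.
Cutting has to be done before deburring (must start by hour 12). That means finishing by hour 12, i.e. starting by 12 − 8 = hour 4.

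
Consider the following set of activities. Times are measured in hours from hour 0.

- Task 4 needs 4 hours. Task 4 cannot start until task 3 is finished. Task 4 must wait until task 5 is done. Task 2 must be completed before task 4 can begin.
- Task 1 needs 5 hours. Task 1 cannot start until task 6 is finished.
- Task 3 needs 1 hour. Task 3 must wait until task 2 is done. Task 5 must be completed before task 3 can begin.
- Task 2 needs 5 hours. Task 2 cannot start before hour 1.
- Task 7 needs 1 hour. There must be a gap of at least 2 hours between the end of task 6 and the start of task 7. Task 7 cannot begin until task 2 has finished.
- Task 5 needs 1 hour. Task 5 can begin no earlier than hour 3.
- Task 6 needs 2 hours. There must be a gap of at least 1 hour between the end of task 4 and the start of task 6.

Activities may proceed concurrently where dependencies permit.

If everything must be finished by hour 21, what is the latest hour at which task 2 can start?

3

To finish by hour 21, task 1 (duration 5) must start no later than hour 16.
Nothing follows task 7; the deadline of hour 21 is its only limit. It must start by 21 − 1 = hour 20.
Task 6 must finish in time for task 1 (must start by hour 16); task 7 (must start by hour 20, minus 2-hour gap → hour 18). The tightest is hour 16, so task 6 must start by 16 − 2 = hour 14.
Task 4 has to be done before task 6 (must start by hour 14, minus 1-hour gap → hour 13). That means finishing by hour 13, i.e. starting by 13 − 4 = hour 9.
Task 3 has to be done before task 4 (must start by hour 9). That means finishing by hour 9, i.e. starting by 9 − 1 = hour 8.
Task 2 must finish in time for task 3 (must start by hour 8); task 4 (must start by hour 9); task 7 (must start by hour 20). The tightest is hour 8, so task 2 must start by 8 − 5 = hour 3.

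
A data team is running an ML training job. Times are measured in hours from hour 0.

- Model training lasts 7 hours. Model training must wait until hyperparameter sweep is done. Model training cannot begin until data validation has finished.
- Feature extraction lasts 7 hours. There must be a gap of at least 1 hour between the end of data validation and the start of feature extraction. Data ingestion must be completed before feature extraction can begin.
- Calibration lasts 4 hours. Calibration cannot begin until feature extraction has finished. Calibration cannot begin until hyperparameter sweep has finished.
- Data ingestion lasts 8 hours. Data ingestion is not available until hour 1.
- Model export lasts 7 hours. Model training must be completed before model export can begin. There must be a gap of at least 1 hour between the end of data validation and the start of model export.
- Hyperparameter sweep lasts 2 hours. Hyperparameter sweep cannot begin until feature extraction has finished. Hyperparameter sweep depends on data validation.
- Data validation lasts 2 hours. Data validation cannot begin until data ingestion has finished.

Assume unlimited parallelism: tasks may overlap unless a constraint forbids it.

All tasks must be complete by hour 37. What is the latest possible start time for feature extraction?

Model export must finish by hour 37; it takes 7 hours, so it must start by 37 − 7 = hour 30.
Since model export (must start by hour 30) depends on it, model training must finish by hour 30. Backing off its 7-hour duration gives a latest start of hour 23.
To finish by hour 37, calibration (duration 4) must start no later than hour 33.
For hyperparameter sweep: model training (must start by hour 23); calibration (must start by hour 33). The most restrictive is hour 23; with a 2-hour duration, hyperparameter sweep must start by hour 21.
Feature extraction must finish in time for hyperparameter sweep (must start by hour 21); calibration (must start by hour 33). The tightest is hour 21, so feature extraction must start by 21 − 7 = hour 14.

14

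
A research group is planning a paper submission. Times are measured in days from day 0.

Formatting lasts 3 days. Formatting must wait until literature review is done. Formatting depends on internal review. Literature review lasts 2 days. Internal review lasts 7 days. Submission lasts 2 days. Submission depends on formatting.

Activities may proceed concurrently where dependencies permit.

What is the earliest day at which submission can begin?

10

Internal review can start immediately at day 0; it finishes at day 7.
Literature review can start immediately at day 0; it finishes at day 2.
Formatting cannot start until literature review (finishes day 2); internal review (finishes day 7). The controlling bound is day 7, so formatting finishes at 7 + 3 = day 10.
Submission waits on formatting (finishes day 10), so the earliest it can start is day 10.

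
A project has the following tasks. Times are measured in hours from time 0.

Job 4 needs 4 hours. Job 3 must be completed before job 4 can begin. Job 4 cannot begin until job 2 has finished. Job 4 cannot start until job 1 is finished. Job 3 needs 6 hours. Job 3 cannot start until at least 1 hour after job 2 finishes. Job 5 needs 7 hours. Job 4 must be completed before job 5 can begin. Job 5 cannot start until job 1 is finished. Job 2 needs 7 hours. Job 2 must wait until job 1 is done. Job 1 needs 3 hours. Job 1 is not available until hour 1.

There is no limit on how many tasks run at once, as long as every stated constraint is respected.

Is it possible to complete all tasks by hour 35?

Job 1 cannot begin until its own release at hour 1. It runs from hour 1 to 1 + 3 = hour 4.
After job 1 (finishes hour 4), job 2 can start at hour 4 and finishes at hour 11.
Job 3 cannot begin until job 2 (finishes hour 11, plus 1-hour gap → hour 12). It runs from hour 12 to 12 + 6 = hour 18.
Job 4 cannot start until job 3 (finishes hour 18); job 2 (finishes hour 11); job 1 (finishes hour 4). The controlling bound is hour 18, so job 4 finishes at 18 + 4 = hour 22.
Job 5 needs all of job 4 (finishes hour 22); job 1 (finishes hour 4). That puts its earliest start at hour 22; it finishes at 22 + 7 = hour 29.
Every task is finished by hour 29, which is no later than the deadline of 35, so the schedule is feasible.

Yes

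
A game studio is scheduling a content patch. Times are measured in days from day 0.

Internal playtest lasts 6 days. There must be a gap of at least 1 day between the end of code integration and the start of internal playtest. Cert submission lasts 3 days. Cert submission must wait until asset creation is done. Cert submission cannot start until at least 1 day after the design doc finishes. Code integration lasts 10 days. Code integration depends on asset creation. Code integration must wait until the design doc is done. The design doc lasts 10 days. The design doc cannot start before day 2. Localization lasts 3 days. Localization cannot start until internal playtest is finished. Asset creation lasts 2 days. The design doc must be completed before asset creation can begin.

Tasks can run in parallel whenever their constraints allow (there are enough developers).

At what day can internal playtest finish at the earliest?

The design doc waits on its own release at day 2, so it starts at day 2 and finishes at 2 + 10 = day 12.
After the design doc (finishes day 12), asset creation can start at day 12 and finishes at day 14.
For code integration: asset creation (finishes day 14); the design doc (finishes day 12). Taking the maximum gives a start of day 14, and it finishes at 14 + 10 = day 24.
Internal playtest waits on code integration (finishes day 24, plus 1-day gap → day 25), so it starts at day 25 and finishes at 25 + 6 = day 31.

31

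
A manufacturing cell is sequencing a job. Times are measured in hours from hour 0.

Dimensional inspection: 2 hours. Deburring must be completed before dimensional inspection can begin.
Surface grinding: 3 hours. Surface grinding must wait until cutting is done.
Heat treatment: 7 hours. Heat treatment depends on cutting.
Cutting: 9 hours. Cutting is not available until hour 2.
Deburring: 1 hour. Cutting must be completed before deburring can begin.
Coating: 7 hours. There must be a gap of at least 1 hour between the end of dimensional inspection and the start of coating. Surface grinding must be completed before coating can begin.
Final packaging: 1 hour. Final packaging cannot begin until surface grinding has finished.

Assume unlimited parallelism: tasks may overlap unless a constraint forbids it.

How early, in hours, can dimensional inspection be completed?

14

After its own release at hour 2, cutting can start at hour 2 and finishes at hour 11.
Deburring waits on cutting (finishes hour 11), so it starts at hour 11 and finishes at 11 + 1 = hour 12.
Dimensional inspection cannot begin until deburring (finishes hour 12). It runs from hour 12 to 12 + 2 = hour 14.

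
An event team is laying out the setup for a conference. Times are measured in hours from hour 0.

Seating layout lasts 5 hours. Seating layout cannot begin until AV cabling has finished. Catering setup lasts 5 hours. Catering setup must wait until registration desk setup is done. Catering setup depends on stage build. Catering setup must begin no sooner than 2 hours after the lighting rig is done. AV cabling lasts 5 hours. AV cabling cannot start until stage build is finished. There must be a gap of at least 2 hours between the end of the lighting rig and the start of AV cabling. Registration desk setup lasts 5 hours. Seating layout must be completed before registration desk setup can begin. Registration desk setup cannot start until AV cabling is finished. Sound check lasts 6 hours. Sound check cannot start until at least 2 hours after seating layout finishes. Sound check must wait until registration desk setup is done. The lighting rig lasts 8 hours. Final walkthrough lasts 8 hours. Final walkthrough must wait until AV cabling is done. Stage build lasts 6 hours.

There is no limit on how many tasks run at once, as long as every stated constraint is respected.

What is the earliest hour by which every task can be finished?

31

The lighting rig has no prerequisites, so it starts at hour 0 and finishes at hour 8.
Stage build can start immediately at hour 0; it finishes at hour 6.
AV cabling has to wait for stage build (finishes hour 6); the lighting rig (finishes hour 8, plus 2-hour gap → hour 10). The latest of these is hour 10, so AV cabling runs hour 10 to 10 + 5 = hour 15.
Final walkthrough waits on AV cabling (finishes hour 15), so it starts at hour 15 and finishes at 15 + 8 = hour 23.
Seating layout waits on AV cabling (finishes hour 15), so it starts at hour 15 and finishes at 15 + 5 = hour 20.
Registration desk setup needs all of seating layout (finishes hour 20); AV cabling (finishes hour 15). That puts its earliest start at hour 20; it finishes at 20 + 5 = hour 25.
Sound check has to wait for seating layout (finishes hour 20, plus 2-hour gap → hour 22); registration desk setup (finishes hour 25). The latest of these is hour 25, so sound check runs hour 25 to 25 + 6 = hour 31.
Catering setup has to wait for registration desk setup (finishes hour 25); stage build (finishes hour 6); the lighting rig (finishes hour 8, plus 2-hour gap → hour 10). The latest of these is hour 25, so catering setup runs hour 25 to 25 + 5 = hour 30.
All tasks are finished once the last one completes. Finish times: Stage build at 6, The lighting rig at 8, AV cabling at 15, Seating layout at 20, Registration desk setup at 25, Catering setup at 30, Sound check at 31, Final walkthrough at 23. The latest is hour 31.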